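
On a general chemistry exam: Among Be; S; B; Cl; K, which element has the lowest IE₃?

After 2 electrons have been removed, what remains? Be²⁺ is the bare [He] core; S²⁺ still has 4 valence electrons; B²⁺ still has 1 valence electron; Cl²⁺ still has 5 valence electrons; K²⁺ is already 1 electron into the core.
Pulling an electron out of a noble-gas core costs far more than removing a remaining valence electron, so K and Be sit at the high end of IE_3.
Valence configurations: S²⁺ [Ne]3s²3p², B²⁺ [He]2s¹, Cl²⁺ [Ne]3s²3p³.
Tabulated IE_3 (kJ/mol): Be 14849, S 3357, B 3660, Cl 3822, K 4420.
Putting it together, IE_3: S < B < Cl < K < Be.

S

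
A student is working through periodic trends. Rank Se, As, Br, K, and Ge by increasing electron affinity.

K is in period 4, group 1; Ge is in period 4, group 14; As is in period 4, group 15; Se is in period 4, group 16; Br is in period 4, group 17.
Adding an electron releases more energy for atoms nearer the top right (short of the noble gases).
All lie in period 4; the across-period trend (electron affinity increases left to right) applies, with the exception below.
Note the exception: Ge has a higher electron affinity than As, contrary to the simple trend — adding an electron to As's half-filled 4p³ is unfavourable, so Ge (4p²) has the more exothermic EA.
Tabulated electron affinity (kJ/mol): K 48, Ge 119, As 78, Se 195, Br 325.
So from lowest to highest: K < As < Ge < Se < Br.

K < As < Ge < Se < Br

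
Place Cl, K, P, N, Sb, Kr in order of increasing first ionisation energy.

N is in period 2, group 15; P is in period 3, group 15; Cl is in period 3, group 17; K is in period 4, group 1; Kr is in period 4, group 18; Sb is in period 5, group 15.
IE₁ increases left→right with effective nuclear charge and decreases top→bottom as the valence shell moves farther out.
Here both period and group differ, so the two effects have to be weighed against each other.
Sb > K: period and group pull opposite ways; the across-period shift dominates (831 vs 419 kJ/mol).
P > Sb: P sits above Sb in group 15, so the down-group effect alone puts P higher.
Cl > P: Cl lies to the right of P in period 3, so the across-period effect alone puts Cl higher.
Kr > Cl: period and group pull opposite ways; the across-period shift dominates (1351 vs 1251 kJ/mol).
N > Kr: the two effects oppose for this pair; the down-group effect wins (1402 vs 1351 kJ/mol).
For reference (kJ/mol): N 1402, P 1012, Cl 1251, K 419, Kr 1351, Sb 831.
So from lowest to highest: K < Sb < P < Cl < Kr < N.

K < Sb < P < Cl < Kr < N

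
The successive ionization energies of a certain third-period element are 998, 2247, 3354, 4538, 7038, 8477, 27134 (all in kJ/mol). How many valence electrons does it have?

6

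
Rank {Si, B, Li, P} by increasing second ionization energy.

Si < P < B < Li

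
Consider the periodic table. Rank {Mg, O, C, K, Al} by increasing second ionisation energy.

IE_2 is the cost of taking one more electron from the +1 cation: Mg⁺ still has 1 valence electron; O⁺ still has 5 valence electrons; C⁺ still has 3 valence electrons; K⁺ is the bare [Ar] core; Al⁺ still has 2 valence electrons.
Usually core removal costs more than valence removal, but here the competition is close: a tightly held n=2 valence electron can cost more to remove than an n=3 core electron, so the actual values have to decide it.
Valence configurations: Mg⁺ [Ne]3s¹, O⁺ [He]2s²2p³, C⁺ [He]2s²2p¹, Al⁺ [Ne]3s².
The numbers (kJ/mol): Mg 1451, O 3388, C 2353, K 3052, Al 1817.
Overall IE_2 order: Mg < Al < C < K < O.

Mg < Al < C < K < O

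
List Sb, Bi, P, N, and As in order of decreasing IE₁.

N > P > As > Sb > Bi

Across a period the outer electron is held more tightly (higher IE₁); down a group it sits in a higher shell, more shielded, and comes off more easily.
All are in group 15, so first ionization energy increases up the group.
So from highest to lowest: N > P > As > Sb > Bi.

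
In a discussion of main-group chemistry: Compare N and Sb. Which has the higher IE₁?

N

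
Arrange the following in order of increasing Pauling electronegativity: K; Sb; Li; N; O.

EN rises left→right (higher Z_eff, smaller atoms) and falls top→bottom (larger, more shielded atoms).
Here both period and group differ, so the two effects have to be weighed against each other.
Li > K: they share group 1; the group trend gives Li the larger value.
Sb > Li: the two effects oppose for this pair; the across-period effect wins (2.05 vs 0.98).
N > Sb: they share group 15; the group trend gives N the larger value.
O > N: O lies to the right of N in period 2, so the across-period effect alone puts O higher.
Tabulated electronegativity (Pauling): Li 0.98, N 3.04, O 3.44, K 0.82, Sb 2.05.
So from lowest to highest: K < Li < Sb < N < O.

K < Li < Sb < N < O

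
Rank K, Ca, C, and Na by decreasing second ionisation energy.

Na > K > C > Ca

After 1 electron has been removed, what remains? K⁺ is the bare [Ar] core; Ca⁺ still has 1 valence electron; C⁺ still has 3 valence electrons; Na⁺ is the bare [Ne] core.
Core electrons are held far more tightly than valence electrons, so K and Na top the IE_2 order.
Valence configurations: Ca⁺ [Ar]4s¹, C⁺ [He]2s²2p¹.
Tabulated IE_2 (kJ/mol): K 3052, Ca 1145, C 2353, Na 4562.
Putting it together, IE_2: Ca < C < K < Na.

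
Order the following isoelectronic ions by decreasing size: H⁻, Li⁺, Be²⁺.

H⁻ > Li⁺ > Be²⁺

All of these have 2 electrons, so size is governed by nuclear charge alone: the more protons, the stronger the pull on the same electron cloud, and the smaller the ion.
Nuclear charges: Be²⁺ (Z=4), Li⁺ (Z=3), H⁻ (Z=1).
Largest to smallest: H⁻ > Li⁺ > Be²⁺.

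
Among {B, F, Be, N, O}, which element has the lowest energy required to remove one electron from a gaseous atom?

Be is in period 2, group 2; B is in period 2, group 13; N is in period 2, group 15; O is in period 2, group 16; F is in period 2, group 17.
First ionization energy rises across a period (greater Z_eff holds electrons more tightly) and falls down a group (valence electrons are farther from the nucleus).
All lie in period 2; the across-period trend (first ionization energy increases left to right) applies, with the exception below.
Note the exception: Be has a higher first ionization energy than B, contrary to the simple trend — removing B's lone 2p electron is easier than breaking Be's filled 2s².
Note the exception: N has a higher first ionization energy than O, contrary to the simple trend — pairing an electron in O's 2p⁴ costs repulsion energy, so O ionizes more easily than half-filled N (2p³).
For reference (kJ/mol): Be 900, B 801, N 1402, O 1314, F 1681.
The lowest energy required to remove one electron from a gaseous atom among these belongs to B.

B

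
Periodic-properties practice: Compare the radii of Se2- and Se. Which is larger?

Se2-

Forming Se2- adds 2 electrons to Se. More electron–electron repulsion in the same shell, with unchanged nuclear charge, lets the cloud expand.
An anion is larger than its parent atom: Se2- > Se.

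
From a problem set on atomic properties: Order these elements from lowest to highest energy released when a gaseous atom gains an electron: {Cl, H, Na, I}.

H is in period 1, group 1; Na is in period 3, group 1; Cl is in period 3, group 17; I is in period 5, group 17.
Atoms with high Z_eff and room in the valence shell (especially the halogens) have the most exothermic electron affinities.
These span different periods and groups, so the two trends combine.
H > Na: H sits above Na in group 1, so the down-group effect alone puts H higher.
I > H: period and group pull opposite ways; the across-period shift dominates (295 vs 73 kJ/mol).
Cl > I: they share group 17; the group trend gives Cl the larger value.
Approximate values (kJ/mol): H 73, Na 53, Cl 349, I 295.
So from lowest to highest: Na < H < I < Cl.

Na < H < I < Cl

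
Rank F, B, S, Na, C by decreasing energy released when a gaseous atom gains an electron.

F > S > C > Na > B

EA tends to increase across a period and decrease down a group, though the pattern is less regular than for IE or radius.
Neither a single period nor a single group — weigh both effects.
Na > B: this pair runs against the simple trend — see the exception note.
C > Na: relative to Na, both the across-period and down-group shifts push C's electron affinity up.
S > C: period and group pull opposite ways; the across-period shift dominates (200 vs 122 kJ/mol).
F > S: both effects reinforce here, so F is clearly the higher of the two.
Note the exception: Na has a higher electron affinity than B, contrary to the simple trend — B's ns²np¹ configuration gives only a small electron affinity — the sparsely filled np subshell binds an added electron weakly.
For reference (kJ/mol): B 27, C 122, F 328, Na 53, S 200.
So from highest to lowest: F > S > C > Na > B.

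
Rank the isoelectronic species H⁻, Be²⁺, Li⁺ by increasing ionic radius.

Be²⁺ < Li⁺ < H⁻

All of these have 2 electrons, so size is governed by nuclear charge alone: the more protons, the stronger the pull on the same electron cloud, and the smaller the ion.
Nuclear charges: Be²⁺ (Z=4), Li⁺ (Z=3), H⁻ (Z=1).
Smallest to largest: Be²⁺ < Li⁺ < H⁻.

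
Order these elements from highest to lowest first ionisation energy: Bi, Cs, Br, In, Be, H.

H is in period 1, group 1; Be is in period 2, group 2; Br is in period 4, group 17; In is in period 5, group 13; Cs is in period 6, group 1; Bi is in period 6, group 15.
Removing the outermost electron gets harder across a period and easier down a group.
Here both period and group differ, so the two effects have to be weighed against each other.
In > Cs: relative to Cs, both the across-period and down-group shifts push In's first ionization energy up.
Bi > In: period and group pull opposite ways; the across-period shift dominates (703 vs 558 kJ/mol).
Be > Bi: the two effects oppose for this pair; the down-group effect wins (900 vs 703 kJ/mol).
Br > Be: period and group pull opposite ways; the across-period shift dominates (1140 vs 900 kJ/mol).
H > Br: period and group pull opposite ways; the down-group shift dominates (1312 vs 1140 kJ/mol).
Approximate values (kJ/mol): H 1312, Be 900, Br 1140, In 558, Cs 376, Bi 703.
So from highest to lowest: H > Br > Be > Bi > In > Cs.

H > Br > Be > Bi > In > Cs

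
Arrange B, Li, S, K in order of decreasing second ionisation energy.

Li > K > B > S

IE_2 is the cost of taking one more electron from the +1 cation: B⁺ still has 2 valence electrons; Li⁺ is the bare [He] core; S⁺ still has 5 valence electrons; K⁺ is the bare [Ar] core.
Pulling an electron out of a noble-gas core costs far more than removing a remaining valence electron, so K and Li sit at the high end of IE_2.
Valence configurations: B⁺ [He]2s², S⁺ [Ne]3s²3p³.
Approximate IE_2 values (kJ/mol): B 2427, Li 7298, S 2252, K 3052.
So the second ionization energies run S < B < K < Li.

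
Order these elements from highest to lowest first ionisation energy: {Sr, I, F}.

F > I > Sr

F is in period 2, group 17; Sr is in period 5, group 2; I is in period 5, group 17.
Across a period the outer electron is held more tightly (higher IE₁); down a group it sits in a higher shell, more shielded, and comes off more easily.
Here both period and group differ, so the two effects have to be weighed against each other.
I > Sr: both are in period 5; the period trend gives I the larger value.
F > I: they share group 17; the group trend gives F the larger value.
For reference (kJ/mol): F 1681, Sr 550, I 1008.
So from highest to lowest: F > I > Sr.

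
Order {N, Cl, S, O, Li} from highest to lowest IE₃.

The third ionization energy removes an electron from the +2 ion. For each element: N²⁺ still has 3 valence electrons; Cl²⁺ still has 5 valence electrons; S²⁺ still has 4 valence electrons; O²⁺ still has 4 valence electrons; Li²⁺ is already 1 electron into the core.
Core electrons are held far more tightly than valence electrons, so Li tops the IE_3 order.
Valence configurations: N²⁺ [He]2s²2p¹, Cl²⁺ [Ne]3s²3p³, S²⁺ [Ne]3s²3p², O²⁺ [He]2s²2p².
Approximate IE_3 values (kJ/mol): N 4578, Cl 3822, S 3357, O 5300, Li 11815.
Putting it together, IE_3: S < Cl < N < O < Li.

Li > O > N > Cl > S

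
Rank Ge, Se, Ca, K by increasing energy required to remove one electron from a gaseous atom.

K < Ca < Ge < Se

Across a period the outer electron is held more tightly (higher IE₁); down a group it sits in a higher shell, more shielded, and comes off more easily.
All lie in period 4, so first ionization energy increases left to right.
So from lowest to highest: K < Ca < Ge < Se.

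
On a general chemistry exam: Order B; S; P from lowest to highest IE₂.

P < S < B

IE_2 is the cost of taking one more electron from the +1 cation: B⁺ still has 2 valence electrons; S⁺ still has 5 valence electrons; P⁺ still has 4 valence electrons.
All are still removing valence electrons, so compare the +1 ions as you would atoms: IE_2 generally rises across a period (higher Z_eff) and falls down a group (larger shell), subject to the usual subshell exceptions.
Valence configurations: B⁺ [He]2s², S⁺ [Ne]3s²3p³, P⁺ [Ne]3s²3p².
Approximate IE_2 values (kJ/mol): B 2427, S 2252, P 1907.
Putting it together, IE_2: P < S < B.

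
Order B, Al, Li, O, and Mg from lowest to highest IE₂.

Mg, Al, B, O, Li

IE_2 is the cost of taking one more electron from the +1 cation: B⁺ still has 2 valence electrons; Al⁺ still has 2 valence electrons; Li⁺ is the bare [He] core; O⁺ still has 5 valence electrons; Mg⁺ still has 1 valence electron.
Core electrons are held far more tightly than valence electrons, so Li tops the IE_2 order.
Valence configurations: B⁺ [He]2s², Al⁺ [Ne]3s², O⁺ [He]2s²2p³, Mg⁺ [Ne]3s¹.
Approximate IE_2 values (kJ/mol): B 2427, Al 1817, Li 7298, O 3388, Mg 1451.
Overall IE_2 order: Mg < Al < B < O < Li.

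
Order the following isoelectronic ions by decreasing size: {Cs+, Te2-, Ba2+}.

Te2- > Cs+ > Ba2+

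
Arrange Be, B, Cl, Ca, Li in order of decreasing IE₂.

Li, B, Cl, Be, Ca

After 1 electron has been removed, what remains? Be⁺ still has 1 valence electron; B⁺ still has 2 valence electrons; Cl⁺ still has 6 valence electrons; Ca⁺ still has 1 valence electron; Li⁺ is the bare [He] core.
Pulling an electron out of a noble-gas core costs far more than removing a remaining valence electron, so Li sits at the high end of IE_2.
Valence configurations: Be⁺ [He]2s¹, B⁺ [He]2s², Cl⁺ [Ne]3s²3p⁴, Ca⁺ [Ar]4s¹.
Approximate IE_2 values (kJ/mol): Be 1757, B 2427, Cl 2298, Ca 1145, Li 7298.
Overall IE_2 order: Ca < Be < Cl < B < Li.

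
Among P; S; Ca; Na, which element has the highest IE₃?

The third ionization energy removes an electron from the +2 ion. For each element: P²⁺ still has 3 valence electrons; S²⁺ still has 4 valence electrons; Ca²⁺ is the bare [Ar] core; Na²⁺ is already 1 electron into the core.
Breaking into a closed-shell core is much more expensive than removing a leftover valence electron — Ca and Na have the largest IE_3 here.
Valence configurations: P²⁺ [Ne]3s²3p¹, S²⁺ [Ne]3s²3p².
Approximate IE_3 values (kJ/mol): P 2914, S 3357, Ca 4912, Na 6910.
Overall IE_3 order: P < S < Ca < Na.

Na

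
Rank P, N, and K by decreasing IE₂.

Consider each +1 ion: P⁺ still has 4 valence electrons; N⁺ still has 4 valence electrons; K⁺ is the bare [Ar] core.
Core electrons are held far more tightly than valence electrons, so K tops the IE_2 order.
Valence configurations: P⁺ [Ne]3s²3p², N⁺ [He]2s²2p².
Approximate IE_2 values (kJ/mol): P 1907, N 2856, K 3052.
Putting it together, IE_2: P < N < K.

K, N, P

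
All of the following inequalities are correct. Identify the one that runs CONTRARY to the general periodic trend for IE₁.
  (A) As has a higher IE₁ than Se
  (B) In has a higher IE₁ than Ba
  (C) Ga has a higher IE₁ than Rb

The general trend: IE₁ increases across a period and decreases down a group.
(A) As (period 4, group 15) vs Se (period 4, group 16): the stated order contradicts the simple trend.
(B) In (period 5, group 13) vs Ba (period 6, group 2): the stated order agrees with the simple trend.
(C) Ga (period 4, group 13) vs Rb (period 5, group 1): the stated order agrees with the simple trend.
The exception is (A): Se (4p⁴) ionizes more easily than half-filled As (4p³).

(A)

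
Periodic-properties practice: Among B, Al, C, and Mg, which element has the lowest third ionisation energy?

Consider each +2 ion: B²⁺ still has 1 valence electron; Al²⁺ still has 1 valence electron; C²⁺ still has 2 valence electrons; Mg²⁺ is the bare [Ne] core.
Pulling an electron out of a noble-gas core costs far more than removing a remaining valence electron, so Mg sits at the high end of IE_3.
Valence configurations: B²⁺ [He]2s¹, Al²⁺ [Ne]3s¹, C²⁺ [He]2s².
The numbers (kJ/mol): B 3660, Al 2745, C 4620, Mg 7733.
Overall IE_3 order: Al < B < C < Mg.

Al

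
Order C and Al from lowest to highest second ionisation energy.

Consider each +1 ion: C⁺ still has 3 valence electrons; Al⁺ still has 2 valence electrons.
All are still removing valence electrons, so compare the +1 ions as you would atoms: IE_2 generally rises across a period (higher Z_eff) and falls down a group (larger shell), subject to the usual subshell exceptions.
Valence configurations: C⁺ [He]2s²2p¹, Al⁺ [Ne]3s².
Approximate IE_2 values (kJ/mol): C 2353, Al 1817.
Overall IE_2 order: Al < C.

Al, C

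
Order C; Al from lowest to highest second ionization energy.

IE_2 is the cost of taking one more electron from the +1 cation: C⁺ still has 3 valence electrons; Al⁺ still has 2 valence electrons.
All are still removing valence electrons, so compare the +1 ions as you would atoms: IE_2 generally rises across a period (higher Z_eff) and falls down a group (larger shell), subject to the usual subshell exceptions.
Valence configurations: C⁺ [He]2s²2p¹, Al⁺ [Ne]3s².
Tabulated IE_2 (kJ/mol): C 2353, Al 1817.
Overall IE_2 order: Al < C.

Al < C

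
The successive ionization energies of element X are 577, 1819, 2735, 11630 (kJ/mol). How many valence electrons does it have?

Look for the largest jump between consecutive ionization energies: IE4/IE3 ≈ 4.3, far larger than any earlier ratio.
That jump marks the point where a core electron is being removed. So the atom has 3 valence electrons.

3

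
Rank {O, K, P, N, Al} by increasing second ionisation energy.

Al < P < N < K < O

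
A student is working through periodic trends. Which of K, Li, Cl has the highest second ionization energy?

Li

After 1 electron has been removed, what remains? K⁺ is the bare [Ar] core; Li⁺ is the bare [He] core; Cl⁺ still has 6 valence electrons.
Core electrons are held far more tightly than valence electrons, so K and Li top the IE_2 order.
Tabulated IE_2 (kJ/mol): K 3052, Li 7298, Cl 2298.
So the second ionization energies run Cl < K < Li.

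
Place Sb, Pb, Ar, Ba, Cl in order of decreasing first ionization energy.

First ionization energy rises across a period (greater Z_eff holds electrons more tightly) and falls down a group (valence electrons are farther from the nucleus).
These span different periods and groups, so the two trends combine.
Pb > Ba: Pb lies to the right of Ba in period 6, so the across-period effect alone puts Pb higher.
Sb > Pb: both effects reinforce here, so Sb is clearly the higher of the two.
Cl > Sb: both effects reinforce here, so Cl is clearly the higher of the two.
Ar > Cl: both are in period 3; the period trend gives Ar the larger value.
For reference (kJ/mol): Cl 1251, Ar 1521, Sb 831, Ba 503, Pb 716.
So from highest to lowest: Ar > Cl > Sb > Pb > Ba.

Ar, Cl, Sb, Pb, Ba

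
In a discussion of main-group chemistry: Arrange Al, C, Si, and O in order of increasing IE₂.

The second ionization energy removes an electron from the +1 ion. For each element: Al⁺ still has 2 valence electrons; C⁺ still has 3 valence electrons; Si⁺ still has 3 valence electrons; O⁺ still has 5 valence electrons.
All are still removing valence electrons, so compare the +1 ions as you would atoms: IE_2 generally rises across a period (higher Z_eff) and falls down a group (larger shell), subject to the usual subshell exceptions.
Valence configurations: Al⁺ [Ne]3s², C⁺ [He]2s²2p¹, Si⁺ [Ne]3s²3p¹, O⁺ [He]2s²2p³.
Si⁺ loses a lone 3p electron whereas Al⁺ must break into a filled 3s² pair, so IE_2(Al) > IE_2(Si) even though Si has the higher nuclear charge.
Approximate IE_2 values (kJ/mol): Al 1817, C 2353, Si 1577, O 3388.
So the second ionization energies run Si < Al < C < O.

Si < Al < C < O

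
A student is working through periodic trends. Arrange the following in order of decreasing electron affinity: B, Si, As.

Si > As > B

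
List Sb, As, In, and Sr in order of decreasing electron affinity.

Sb > As > In > Sr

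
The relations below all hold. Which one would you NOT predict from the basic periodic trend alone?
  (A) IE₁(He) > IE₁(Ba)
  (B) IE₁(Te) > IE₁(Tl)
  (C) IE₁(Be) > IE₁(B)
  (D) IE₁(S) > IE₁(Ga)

(C)

The general trend: first ionisation energy increases across a period and decreases down a group.
(A) He (period 1, group 18) vs Ba (period 6, group 2): the stated order agrees with the simple trend.
(B) Te (period 5, group 16) vs Tl (period 6, group 13): the stated order agrees with the simple trend.
(C) Be (period 2, group 2) vs B (period 2, group 13): the stated order contradicts the simple trend.
(D) S (period 3, group 16) vs Ga (period 4, group 13): the stated order agrees with the simple trend.
The exception is (C): removing B's lone 2p electron is easier than breaking Be's filled 2s².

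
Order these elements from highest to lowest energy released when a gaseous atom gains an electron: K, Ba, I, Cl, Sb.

Cl is in period 3, group 17; K is in period 4, group 1; Sb is in period 5, group 15; I is in period 5, group 17; Ba is in period 6, group 2.
Electron affinity generally becomes more exothermic across a period toward the halogens and less exothermic down a group.
Here both period and group differ, so the two effects have to be weighed against each other.
K > Ba: period and group pull opposite ways; the down-group shift dominates (48 vs 14 kJ/mol).
Sb > K: the two effects oppose for this pair; the across-period effect wins (103 vs 48 kJ/mol).
I > Sb: I lies to the right of Sb in period 5, so the across-period effect alone puts I higher.
Cl > I: Cl sits above I in group 17, so the down-group effect alone puts Cl higher.
For reference (kJ/mol): Cl 349, K 48, Sb 103, I 295, Ba 14.
So from highest to lowest: Cl > I > Sb > K > Ba.

Cl > I > Sb > K > Ba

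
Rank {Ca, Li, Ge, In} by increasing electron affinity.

Li is in period 2, group 1; Ca is in period 4, group 2; Ge is in period 4, group 14; In is in period 5, group 13.
EA tends to increase across a period and decrease down a group, though the pattern is less regular than for IE or radius.
Neither a single period nor a single group — weigh both effects.
In > Ca: the two effects oppose for this pair; the across-period effect wins (29 vs 2 kJ/mol).
Li > In: period and group pull opposite ways; the down-group shift dominates (60 vs 29 kJ/mol).
Ge > Li: the two effects oppose for this pair; the across-period effect wins (119 vs 60 kJ/mol).
For reference (kJ/mol): Li 60, Ca 2, Ge 119, In 29.
So from lowest to highest: Ca < In < Li < Ge.

Ca < In < Li < Ge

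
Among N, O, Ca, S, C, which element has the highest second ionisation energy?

The second ionization energy removes an electron from the +1 ion. For each element: N⁺ still has 4 valence electrons; O⁺ still has 5 valence electrons; Ca⁺ still has 1 valence electron; S⁺ still has 5 valence electrons; C⁺ still has 3 valence electrons.
All are still removing valence electrons, so compare the +1 ions as you would atoms: IE_2 generally rises across a period (higher Z_eff) and falls down a group (larger shell), subject to the usual subshell exceptions.
Valence configurations: N⁺ [He]2s²2p², O⁺ [He]2s²2p³, Ca⁺ [Ar]4s¹, S⁺ [Ne]3s²3p³, C⁺ [He]2s²2p¹.
Approximate IE_2 values (kJ/mol): N 2856, O 3388, Ca 1145, S 2252, C 2353.
Overall IE_2 order: Ca < S < C < N < O.

O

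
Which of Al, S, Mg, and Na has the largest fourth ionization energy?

Al

IE_4 is the cost of taking one more electron from the +3 cation: Al³⁺ is the bare [Ne] core; S³⁺ still has 3 valence electrons; Mg³⁺ is already 1 electron into the core; Na³⁺ is already 2 electrons into the core.
Breaking into a closed-shell core is much more expensive than removing a leftover valence electron — Na, Mg and Al have the largest IE_4 here.
Tabulated IE_4 (kJ/mol): Al 11577, S 4556, Mg 10543, Na 9543.
Overall IE_4 order: S < Na < Mg < Al.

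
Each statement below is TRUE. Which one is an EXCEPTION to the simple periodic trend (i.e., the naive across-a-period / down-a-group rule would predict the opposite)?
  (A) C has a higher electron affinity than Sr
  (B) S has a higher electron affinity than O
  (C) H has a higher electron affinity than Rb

The general trend: electron affinity increases across a period and decreases down a group.
(A) C (period 2, group 14) vs Sr (period 5, group 2): the stated order agrees with the simple trend.
(B) S (period 3, group 16) vs O (period 2, group 16): the stated order contradicts the simple trend.
(C) H (period 1, group 1) vs Rb (period 5, group 1): the stated order agrees with the simple trend.
The exception is (B): the compact 2p subshell of O repels the added electron more than S's larger 3p does.

(B)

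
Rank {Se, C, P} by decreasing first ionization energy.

C, P, Se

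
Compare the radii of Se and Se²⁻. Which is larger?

Se²⁻

Forming Se²⁻ adds 2 electrons to Se. More electron–electron repulsion in the same shell, with unchanged nuclear charge, lets the cloud expand.
An anion is larger than its parent atom: Se²⁻ > Se.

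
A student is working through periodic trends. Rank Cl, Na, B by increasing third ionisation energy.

After 2 electrons have been removed, what remains? Cl²⁺ still has 5 valence electrons; Na²⁺ is already 1 electron into the core; B²⁺ still has 1 valence electron.
Core electrons are held far more tightly than valence electrons, so Na tops the IE_3 order.
Valence configurations: Cl²⁺ [Ne]3s²3p³, B²⁺ [He]2s¹.
The numbers (kJ/mol): Cl 3822, Na 6910, B 3660.
Hence IE_3: B < Cl < Na.

B < Cl < Na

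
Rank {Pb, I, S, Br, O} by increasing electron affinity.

Pb, O, S, I, Br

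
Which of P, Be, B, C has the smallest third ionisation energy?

P

After 2 electrons have been removed, what remains? P²⁺ still has 3 valence electrons; Be²⁺ is the bare [He] core; B²⁺ still has 1 valence electron; C²⁺ still has 2 valence electrons.
Breaking into a closed-shell core is much more expensive than removing a leftover valence electron — Be has the largest IE_3 here.
Valence configurations: P²⁺ [Ne]3s²3p¹, B²⁺ [He]2s¹, C²⁺ [He]2s².
The numbers (kJ/mol): P 2914, Be 14849, B 3660, C 4620.
Putting it together, IE_3: P < B < C < Be.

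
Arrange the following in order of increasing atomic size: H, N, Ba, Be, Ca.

Moving right in a period, electrons are added to the same shell under a stronger nuclear pull, so atoms get smaller; moving down, a new shell is opened and atoms get larger.
Here both period and group differ, so the two effects have to be weighed against each other.
N > H: period and group pull opposite ways; the down-group shift dominates (71 vs 32 pm).
Be > N: both are in period 2; the period trend gives Be the larger value.
Ca > Be: they share group 2; the group trend gives Ca the larger value.
Ba > Ca: they share group 2; the group trend gives Ba the larger value.
For reference (pm): H 32, Be 102, N 71, Ca 171, Ba 196.
So from smallest to largest: H < N < Be < Ca < Ba.

H < N < Be < Ca < Ba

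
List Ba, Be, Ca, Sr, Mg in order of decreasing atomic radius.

Be is in period 2, group 2; Mg is in period 3, group 2; Ca is in period 4, group 2; Sr is in period 5, group 2; Ba is in period 6, group 2.
Across a period the added protons contract the valence shell; down a group each new principal shell makes the atom larger.
All are in group 2, so atomic radius increases down the group.
So from largest to smallest: Ba > Sr > Ca > Mg > Be.

Ba > Sr > Ca > Mg > Be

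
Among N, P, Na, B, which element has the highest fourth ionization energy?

IE_4 is the cost of taking one more electron from the +3 cation: N³⁺ still has 2 valence electrons; P³⁺ still has 2 valence electrons; Na³⁺ is already 2 electrons into the core; B³⁺ is the bare [He] core.
Pulling an electron out of a noble-gas core costs far more than removing a remaining valence electron, so Na and B sit at the high end of IE_4.
Valence configurations: N³⁺ [He]2s², P³⁺ [Ne]3s².
Approximate IE_4 values (kJ/mol): N 7475, P 4964, Na 9543, B 25026.
Hence IE_4: P < N < Na < B.

B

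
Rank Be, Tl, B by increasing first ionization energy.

Across a period the outer electron is held more tightly (higher IE₁); down a group it sits in a higher shell, more shielded, and comes off more easily.
Here both period and group differ, so the two effects have to be weighed against each other.
B > Tl: they share group 13; the group trend gives B the larger value.
Be > B: this pair runs against the simple trend — see the exception note.
Note the exception: Be has a higher first ionization energy than B, contrary to the simple trend — removing B's lone 2p electron is easier than breaking Be's filled 2s².
For reference (kJ/mol): Be 900, B 801, Tl 589.
So from lowest to highest: Tl < B < Be.

Tl, B, Be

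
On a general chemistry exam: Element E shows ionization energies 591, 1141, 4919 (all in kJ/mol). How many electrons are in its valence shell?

2

Look for the largest jump between consecutive ionization energies: IE3/IE2 ≈ 4.3, far larger than any earlier ratio.
That jump marks the point where a core electron is being removed. So the atom has 2 valence electrons.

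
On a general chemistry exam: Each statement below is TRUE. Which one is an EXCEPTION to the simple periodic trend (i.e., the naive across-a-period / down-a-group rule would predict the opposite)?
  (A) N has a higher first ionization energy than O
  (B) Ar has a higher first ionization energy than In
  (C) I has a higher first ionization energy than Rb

The general trend: first ionization energy increases across a period and decreases down a group.
(A) N (period 2, group 15) vs O (period 2, group 16): the stated order contradicts the simple trend.
(B) Ar (period 3, group 18) vs In (period 5, group 13): the stated order agrees with the simple trend.
(C) I (period 5, group 17) vs Rb (period 5, group 1): the stated order agrees with the simple trend.
The exception is (A): pairing an electron in O's 2p⁴ costs repulsion energy, so O ionizes more easily than half-filled N (2p³).

(A)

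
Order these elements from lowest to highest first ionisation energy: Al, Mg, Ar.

Al < Mg < Ar

Mg is in period 3, group 2; Al is in period 3, group 13; Ar is in period 3, group 18.
IE₁ increases left→right with effective nuclear charge and decreases top→bottom as the valence shell moves farther out.
All lie in period 3; the across-period trend (first ionization energy increases left to right) applies, with the exception below.
Note the exception: Mg has a higher first ionization energy than Al, contrary to the simple trend — Al's single 3p electron is easier to remove than one from Mg's filled 3s².
Approximate values (kJ/mol): Mg 738, Al 578, Ar 1521.
So from lowest to highest: Al < Mg < Ar.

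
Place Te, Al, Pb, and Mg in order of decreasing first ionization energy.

Removing the outermost electron gets harder across a period and easier down a group.
Here both period and group differ, so the two effects have to be weighed against each other.
Pb > Al: period and group pull opposite ways; the across-period shift dominates (716 vs 578 kJ/mol).
Mg > Pb: period and group pull opposite ways; the down-group shift dominates (738 vs 716 kJ/mol).
Te > Mg: period and group pull opposite ways; the across-period shift dominates (869 vs 738 kJ/mol).
Note the exception: Mg has a higher first ionization energy than Al, contrary to the simple trend — Al's single 3p electron is easier to remove than one from Mg's filled 3s².
For reference (kJ/mol): Mg 738, Al 578, Te 869, Pb 716.
So from highest to lowest: Te > Mg > Pb > Al.

Te > Mg > Pb > Al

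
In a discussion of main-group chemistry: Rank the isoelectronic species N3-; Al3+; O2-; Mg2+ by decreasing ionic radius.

N3- > O2- > Mg2+ > Al3+

All of these have 10 electrons, so size is governed by nuclear charge alone: the more protons, the stronger the pull on the same electron cloud, and the smaller the ion.
Nuclear charges: Al3+ (Z=13), Mg2+ (Z=12), O2- (Z=8), N3- (Z=7).
Largest to smallest: N3- > O2- > Mg2+ > Al3+.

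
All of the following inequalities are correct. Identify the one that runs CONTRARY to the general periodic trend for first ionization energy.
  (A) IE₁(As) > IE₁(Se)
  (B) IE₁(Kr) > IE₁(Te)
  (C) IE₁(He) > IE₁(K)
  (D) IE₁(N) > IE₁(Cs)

(A)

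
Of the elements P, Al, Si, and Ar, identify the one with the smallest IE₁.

Across a period the outer electron is held more tightly (higher IE₁); down a group it sits in a higher shell, more shielded, and comes off more easily.
All lie in period 3, so first ionization energy increases left to right.
The smallest IE₁ among these belongs to Al.

Al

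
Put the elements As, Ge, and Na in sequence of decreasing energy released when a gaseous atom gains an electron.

Na is in period 3, group 1; Ge is in period 4, group 14; As is in period 4, group 15.
Adding an electron releases more energy for atoms nearer the top right (short of the noble gases).
These span different periods and groups, so the two trends combine.
As > Na: the two effects oppose for this pair; the across-period effect wins (78 vs 53 kJ/mol).
Ge > As: this pair runs against the simple trend — see the exception note.
Note the exception: Ge has a higher electron affinity than As, contrary to the simple trend — adding an electron to As's half-filled 4p³ is unfavourable, so Ge (4p²) has the more exothermic EA.
Tabulated electron affinity (kJ/mol): Na 53, Ge 119, As 78.
So from highest to lowest: Ge > As > Na.

Ge > As > Na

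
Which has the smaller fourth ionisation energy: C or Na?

C

Consider each +3 ion: C³⁺ still has 1 valence electron; Na³⁺ is already 2 electrons into the core.
Pulling an electron out of a noble-gas core costs far more than removing a remaining valence electron, so Na sits at the high end of IE_4.
Approximate IE_4 values (kJ/mol): C 6223, Na 9543.
So the fourth ionization energies run C < Na.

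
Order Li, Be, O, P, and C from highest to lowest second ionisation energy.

Li > O > C > P > Be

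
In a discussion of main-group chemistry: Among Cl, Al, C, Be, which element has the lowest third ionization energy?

Al

IE_3 is the cost of taking one more electron from the +2 cation: Cl²⁺ still has 5 valence electrons; Al²⁺ still has 1 valence electron; C²⁺ still has 2 valence electrons; Be²⁺ is the bare [He] core.
Breaking into a closed-shell core is much more expensive than removing a leftover valence electron — Be has the largest IE_3 here.
Valence configurations: Cl²⁺ [Ne]3s²3p³, Al²⁺ [Ne]3s¹, C²⁺ [He]2s².
The numbers (kJ/mol): Cl 3822, Al 2745, C 4620, Be 14849.
Putting it together, IE_3: Al < Cl < C < Be.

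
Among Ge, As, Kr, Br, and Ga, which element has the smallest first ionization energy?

Ga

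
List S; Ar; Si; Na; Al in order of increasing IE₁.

First ionization energy rises across a period (greater Z_eff holds electrons more tightly) and falls down a group (valence electrons are farther from the nucleus).
All lie in period 3, so first ionization energy increases left to right.
So from lowest to highest: Na < Al < Si < S < Ar.

Na < Al < Si < S < Ar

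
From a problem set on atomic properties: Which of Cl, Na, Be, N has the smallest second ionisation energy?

Be

IE_2 is the cost of taking one more electron from the +1 cation: Cl⁺ still has 6 valence electrons; Na⁺ is the bare [Ne] core; Be⁺ still has 1 valence electron; N⁺ still has 4 valence electrons.
Core electrons are held far more tightly than valence electrons, so Na tops the IE_2 order.
Valence configurations: Cl⁺ [Ne]3s²3p⁴, Be⁺ [He]2s¹, N⁺ [He]2s²2p².
Tabulated IE_2 (kJ/mol): Cl 2298, Na 4562, Be 1757, N 2856.
Overall IE_2 order: Be < Cl < N < Na.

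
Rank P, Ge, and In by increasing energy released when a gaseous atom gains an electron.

P is in period 3, group 15; Ge is in period 4, group 14; In is in period 5, group 13.
Electron affinity generally becomes more exothermic across a period toward the halogens and less exothermic down a group.
Neither a single period nor a single group — weigh both effects.
P > In: relative to In, both the across-period and down-group shifts push P's electron affinity up.
Ge > P: this pair runs against the simple trend — see the exception note.
Note the exception: Ge has a higher electron affinity than P, contrary to the simple trend — adding an electron to P's half-filled np³ subshell costs electron-pairing energy.
Tabulated electron affinity (kJ/mol): P 72, Ge 119, In 29.
So from lowest to highest: In < P < Ge.

In, P, Ge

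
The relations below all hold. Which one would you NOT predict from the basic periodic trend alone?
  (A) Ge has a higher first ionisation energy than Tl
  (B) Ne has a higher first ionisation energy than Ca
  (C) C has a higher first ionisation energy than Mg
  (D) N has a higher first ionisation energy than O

(D)

The general trend: first ionisation energy increases across a period and decreases down a group.
(A) Ge (period 4, group 14) vs Tl (period 6, group 13): the stated order agrees with the simple trend.
(B) Ne (period 2, group 18) vs Ca (period 4, group 2): the stated order agrees with the simple trend.
(C) C (period 2, group 14) vs Mg (period 3, group 2): the stated order agrees with the simple trend.
(D) N (period 2, group 15) vs O (period 2, group 16): the stated order contradicts the simple trend.
The exception is (D): pairing an electron in O's 2p⁴ costs repulsion energy, so O ionizes more easily than half-filled N (2p³).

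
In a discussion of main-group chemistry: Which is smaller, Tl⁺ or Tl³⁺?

Tl³⁺

Both ions have Z = 81 protons, but Tl³⁺ has lost more electrons, so its remaining electrons feel a larger effective nuclear charge per electron and are pulled in more tightly.
Higher positive charge → smaller ion, so Tl⁺ > Tl³⁺.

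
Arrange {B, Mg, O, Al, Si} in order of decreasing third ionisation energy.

Mg > O > B > Si > Al

IE_3 is the cost of taking one more electron from the +2 cation: B²⁺ still has 1 valence electron; Mg²⁺ is the bare [Ne] core; O²⁺ still has 4 valence electrons; Al²⁺ still has 1 valence electron; Si²⁺ still has 2 valence electrons.
Pulling an electron out of a noble-gas core costs far more than removing a remaining valence electron, so Mg sits at the high end of IE_3.
Valence configurations: B²⁺ [He]2s¹, O²⁺ [He]2s²2p², Al²⁺ [Ne]3s¹, Si²⁺ [Ne]3s².
Tabulated IE_3 (kJ/mol): B 3660, Mg 7733, O 5300, Al 2745, Si 3232.
Hence IE_3: Al < Si < B < O < Mg.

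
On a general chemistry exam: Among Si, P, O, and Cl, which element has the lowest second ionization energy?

Si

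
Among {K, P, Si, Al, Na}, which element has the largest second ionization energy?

IE_2 is the cost of taking one more electron from the +1 cation: K⁺ is the bare [Ar] core; P⁺ still has 4 valence electrons; Si⁺ still has 3 valence electrons; Al⁺ still has 2 valence electrons; Na⁺ is the bare [Ne] core.
Core electrons are held far more tightly than valence electrons, so K and Na top the IE_2 order.
Valence configurations: P⁺ [Ne]3s²3p², Si⁺ [Ne]3s²3p¹, Al⁺ [Ne]3s².
Si⁺ loses a lone 3p electron whereas Al⁺ must break into a filled 3s² pair, so IE_2(Al) > IE_2(Si) even though Si has the higher nuclear charge.
The numbers (kJ/mol): K 3052, P 1907, Si 1577, Al 1817, Na 4562.
Putting it together, IE_2: Si < Al < P < K < Na.

Na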